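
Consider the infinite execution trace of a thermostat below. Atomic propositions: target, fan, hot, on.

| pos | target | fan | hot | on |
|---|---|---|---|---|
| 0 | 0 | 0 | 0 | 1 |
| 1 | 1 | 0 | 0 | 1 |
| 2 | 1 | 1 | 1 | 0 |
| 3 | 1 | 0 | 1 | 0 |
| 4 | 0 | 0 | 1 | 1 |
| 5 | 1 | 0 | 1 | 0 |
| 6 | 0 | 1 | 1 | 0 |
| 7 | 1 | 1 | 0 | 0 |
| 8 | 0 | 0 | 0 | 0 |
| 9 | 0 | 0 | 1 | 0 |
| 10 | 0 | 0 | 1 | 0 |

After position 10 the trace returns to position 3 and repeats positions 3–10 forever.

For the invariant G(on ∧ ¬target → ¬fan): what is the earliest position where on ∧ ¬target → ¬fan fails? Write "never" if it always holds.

never

on ∧ ¬target → ¬fan holds at every position 0..10, and those are all the positions the trace ever visits, so the invariant G(on ∧ ¬target → ¬fan) is never violated.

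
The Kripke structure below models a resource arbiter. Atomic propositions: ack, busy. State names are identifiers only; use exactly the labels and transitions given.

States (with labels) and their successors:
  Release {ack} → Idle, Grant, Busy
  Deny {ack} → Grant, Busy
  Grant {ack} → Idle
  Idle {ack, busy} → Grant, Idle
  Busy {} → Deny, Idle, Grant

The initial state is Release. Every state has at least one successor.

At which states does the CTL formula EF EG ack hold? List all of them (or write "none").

{Release, Deny, Grant, Idle, Busy}

States satisfying EG ack: {Release, Deny, Grant, Idle}.
States satisfying EF EG ack: {Release, Deny, Grant, Idle, Busy}.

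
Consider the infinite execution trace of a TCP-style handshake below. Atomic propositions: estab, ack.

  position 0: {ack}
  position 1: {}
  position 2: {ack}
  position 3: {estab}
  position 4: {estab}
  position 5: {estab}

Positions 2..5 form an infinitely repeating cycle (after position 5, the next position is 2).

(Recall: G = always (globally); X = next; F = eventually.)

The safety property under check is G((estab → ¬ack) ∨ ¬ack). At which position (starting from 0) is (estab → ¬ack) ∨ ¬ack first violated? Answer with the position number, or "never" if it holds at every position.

(estab → ¬ack) ∨ ¬ack holds at every position 0..5, and those are all the positions the trace ever visits, so the invariant G((estab → ¬ack) ∨ ¬ack) is never violated.

never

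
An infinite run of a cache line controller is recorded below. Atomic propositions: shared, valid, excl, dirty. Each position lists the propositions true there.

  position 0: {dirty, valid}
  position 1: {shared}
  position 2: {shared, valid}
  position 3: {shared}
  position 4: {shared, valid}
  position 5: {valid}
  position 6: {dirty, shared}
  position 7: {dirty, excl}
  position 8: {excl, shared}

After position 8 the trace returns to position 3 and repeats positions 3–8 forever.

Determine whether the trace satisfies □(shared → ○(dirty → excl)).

shared → ○(dirty → excl) holds at every position 0..8, and those are all positions ever visited, so □(shared → ○(dirty → excl)) holds.
Positions where shared holds: 1, 2, 3, 4, 6, 8.
Check ○(dirty → excl) at each: 1→ok, 2→ok, 3→ok, 4→ok, 6→ok, 8→ok.

Yes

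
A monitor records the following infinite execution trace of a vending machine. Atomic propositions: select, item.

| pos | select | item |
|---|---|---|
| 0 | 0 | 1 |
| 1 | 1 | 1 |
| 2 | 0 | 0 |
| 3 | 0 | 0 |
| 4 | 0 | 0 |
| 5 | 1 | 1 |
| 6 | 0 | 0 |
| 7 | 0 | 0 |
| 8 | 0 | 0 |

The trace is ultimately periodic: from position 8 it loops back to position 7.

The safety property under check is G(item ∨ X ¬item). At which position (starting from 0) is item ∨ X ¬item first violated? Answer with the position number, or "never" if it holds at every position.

Check item ∨ X ¬item at each position in order: 0 ✓, 1 ✓, 2 ✓, 3 ✓.
At position 4 the labels are {} and the next position 5 has {item, select}, so item ∨ X ¬item is false there. This is the first violation.

4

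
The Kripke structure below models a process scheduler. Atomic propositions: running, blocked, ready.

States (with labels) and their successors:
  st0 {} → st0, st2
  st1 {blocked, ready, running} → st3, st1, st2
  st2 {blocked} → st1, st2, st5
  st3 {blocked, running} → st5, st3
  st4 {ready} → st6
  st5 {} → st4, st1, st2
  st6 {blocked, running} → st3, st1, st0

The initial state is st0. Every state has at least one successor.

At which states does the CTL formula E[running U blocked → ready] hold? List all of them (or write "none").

{st0, st1, st3, st4, st5, st6}

States satisfying running: {st1, st3, st6}.
States satisfying blocked → ready: {st0, st1, st4, st5}.
States satisfying E[running U blocked → ready]: {st0, st1, st3, st4, st5, st6}.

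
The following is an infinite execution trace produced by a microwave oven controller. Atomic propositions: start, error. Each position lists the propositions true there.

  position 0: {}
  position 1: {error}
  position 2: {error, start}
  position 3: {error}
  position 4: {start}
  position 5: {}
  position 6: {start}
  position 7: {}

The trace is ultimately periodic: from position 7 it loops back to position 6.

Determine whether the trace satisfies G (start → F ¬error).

Satisfied

start → F ¬error holds at every position 0..7, and those are all positions ever visited, so G (start → F ¬error) holds.
Positions where start holds: 2, 4, 6.
Check F ¬error at each: 2→ok, 4→ok, 6→ok.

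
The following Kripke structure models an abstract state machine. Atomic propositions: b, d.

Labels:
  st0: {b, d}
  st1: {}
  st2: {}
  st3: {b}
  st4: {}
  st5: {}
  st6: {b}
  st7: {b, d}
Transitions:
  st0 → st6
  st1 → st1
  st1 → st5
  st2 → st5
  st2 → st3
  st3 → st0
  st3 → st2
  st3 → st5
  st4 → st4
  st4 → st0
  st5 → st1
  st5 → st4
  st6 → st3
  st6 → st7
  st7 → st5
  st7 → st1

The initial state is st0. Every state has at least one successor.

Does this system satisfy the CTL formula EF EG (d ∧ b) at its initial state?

Violated

States satisfying EG (d ∧ b): ∅.
States satisfying EF EG (d ∧ b): ∅.
No suitable path/successor from st0 witnesses the formula.
st0 ∉ Sat(EF EG (d ∧ b)).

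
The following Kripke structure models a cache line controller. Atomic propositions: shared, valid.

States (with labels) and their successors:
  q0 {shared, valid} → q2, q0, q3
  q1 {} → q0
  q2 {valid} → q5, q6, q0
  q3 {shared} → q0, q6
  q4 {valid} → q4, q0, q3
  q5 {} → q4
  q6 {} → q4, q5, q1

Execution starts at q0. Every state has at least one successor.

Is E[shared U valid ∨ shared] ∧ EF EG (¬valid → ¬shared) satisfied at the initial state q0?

States satisfying shared: {q0, q3}.
States satisfying valid ∨ shared: {q0, q2, q3, q4}.
States satisfying E[shared U valid ∨ shared]: {q0, q2, q3, q4}.
States satisfying EG (¬valid → ¬shared): {q0, q1, q2, q4, q5, q6}.
States satisfying EF EG (¬valid → ¬shared): {q0, q1, q2, q3, q4, q5, q6}.
States satisfying E[shared U valid ∨ shared] ∧ EF EG (¬valid → ¬shared): {q0, q2, q3, q4}.
q0 ∈ Sat(E[shared U valid ∨ shared] ∧ EF EG (¬valid → ¬shared)).

Holds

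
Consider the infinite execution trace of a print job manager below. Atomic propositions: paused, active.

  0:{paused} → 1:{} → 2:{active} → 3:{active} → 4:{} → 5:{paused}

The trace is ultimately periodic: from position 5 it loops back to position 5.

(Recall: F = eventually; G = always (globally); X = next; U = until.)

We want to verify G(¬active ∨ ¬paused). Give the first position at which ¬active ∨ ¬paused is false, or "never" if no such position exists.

never

¬active ∨ ¬paused holds at every position 0..5, and those are all the positions the trace ever visits, so the invariant G(¬active ∨ ¬paused) is never violated.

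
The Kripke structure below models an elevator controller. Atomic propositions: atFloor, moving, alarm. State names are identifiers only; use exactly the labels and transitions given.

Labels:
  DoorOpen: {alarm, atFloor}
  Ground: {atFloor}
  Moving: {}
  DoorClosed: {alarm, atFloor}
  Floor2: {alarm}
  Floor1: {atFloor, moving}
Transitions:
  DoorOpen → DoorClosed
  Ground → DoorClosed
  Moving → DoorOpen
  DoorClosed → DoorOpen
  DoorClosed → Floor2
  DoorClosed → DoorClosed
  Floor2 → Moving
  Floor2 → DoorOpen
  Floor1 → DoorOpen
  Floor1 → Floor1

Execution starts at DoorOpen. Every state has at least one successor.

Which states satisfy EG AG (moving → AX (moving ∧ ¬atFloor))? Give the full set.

{DoorOpen, Ground, Moving, DoorClosed, Floor2}

States satisfying AG (moving → AX (moving ∧ ¬atFloor)): {DoorOpen, Ground, Moving, DoorClosed, Floor2}.
States satisfying EG AG (moving → AX (moving ∧ ¬atFloor)): {DoorOpen, Ground, Moving, DoorClosed, Floor2}.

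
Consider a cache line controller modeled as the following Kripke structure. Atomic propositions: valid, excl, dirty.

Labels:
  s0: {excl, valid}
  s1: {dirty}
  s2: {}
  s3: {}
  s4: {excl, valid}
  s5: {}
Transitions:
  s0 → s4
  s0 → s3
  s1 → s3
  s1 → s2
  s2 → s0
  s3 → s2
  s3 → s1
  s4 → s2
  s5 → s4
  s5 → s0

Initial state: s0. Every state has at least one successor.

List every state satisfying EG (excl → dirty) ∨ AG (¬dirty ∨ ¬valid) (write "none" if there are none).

{s0, s1, s2, s3, s4, s5}

States satisfying excl → dirty: {s1, s2, s3, s5}.
States satisfying EG (excl → dirty): {s1, s3}.
States satisfying ¬dirty ∨ ¬valid: {s0, s1, s2, s3, s4, s5}.
States satisfying AG (¬dirty ∨ ¬valid): {s0, s1, s2, s3, s4, s5}.
States satisfying EG (excl → dirty) ∨ AG (¬dirty ∨ ¬valid): {s0, s1, s2, s3, s4, s5}.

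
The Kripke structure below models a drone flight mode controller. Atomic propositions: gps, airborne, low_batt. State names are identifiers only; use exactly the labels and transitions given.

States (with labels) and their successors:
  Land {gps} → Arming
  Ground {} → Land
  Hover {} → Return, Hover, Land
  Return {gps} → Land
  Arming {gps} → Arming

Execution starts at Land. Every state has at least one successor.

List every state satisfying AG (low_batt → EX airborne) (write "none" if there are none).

{Land, Ground, Hover, Return, Arming}

States satisfying low_batt → EX airborne: {Land, Ground, Hover, Return, Arming}.
States satisfying AG (low_batt → EX airborne): {Land, Ground, Hover, Return, Arming}.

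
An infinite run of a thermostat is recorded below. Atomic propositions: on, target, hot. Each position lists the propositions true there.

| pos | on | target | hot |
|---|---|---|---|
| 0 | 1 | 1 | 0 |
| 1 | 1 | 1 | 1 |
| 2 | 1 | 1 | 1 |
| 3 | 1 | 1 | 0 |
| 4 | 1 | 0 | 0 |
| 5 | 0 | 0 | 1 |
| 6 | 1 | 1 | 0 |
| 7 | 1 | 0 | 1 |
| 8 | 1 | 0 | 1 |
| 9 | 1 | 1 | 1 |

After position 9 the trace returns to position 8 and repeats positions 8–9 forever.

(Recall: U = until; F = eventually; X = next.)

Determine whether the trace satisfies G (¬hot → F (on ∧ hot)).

Satisfied

¬hot → F (on ∧ hot) holds at every position 0..9, and those are all positions ever visited, so G (¬hot → F (on ∧ hot)) holds.
Positions where ¬hot holds: 0, 3, 4, 6.
Check F (on ∧ hot) at each: 0→ok, 3→ok, 4→ok, 6→ok.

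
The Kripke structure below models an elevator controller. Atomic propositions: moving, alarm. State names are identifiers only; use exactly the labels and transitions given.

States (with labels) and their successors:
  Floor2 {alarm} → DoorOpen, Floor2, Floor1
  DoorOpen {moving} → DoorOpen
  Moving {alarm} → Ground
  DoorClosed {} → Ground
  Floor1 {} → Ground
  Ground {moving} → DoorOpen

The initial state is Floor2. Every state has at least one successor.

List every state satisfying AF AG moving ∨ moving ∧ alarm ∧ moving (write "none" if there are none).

{DoorOpen, Moving, DoorClosed, Floor1, Ground}

States satisfying AG moving: {DoorOpen, Ground}.
States satisfying AF AG moving: {DoorOpen, Moving, DoorClosed, Floor1, Ground}.
States satisfying alarm ∧ moving: ∅.
States satisfying moving ∧ alarm ∧ moving: ∅.
States satisfying AF AG moving ∨ moving ∧ alarm ∧ moving: {DoorOpen, Moving, DoorClosed, Floor1, Ground}.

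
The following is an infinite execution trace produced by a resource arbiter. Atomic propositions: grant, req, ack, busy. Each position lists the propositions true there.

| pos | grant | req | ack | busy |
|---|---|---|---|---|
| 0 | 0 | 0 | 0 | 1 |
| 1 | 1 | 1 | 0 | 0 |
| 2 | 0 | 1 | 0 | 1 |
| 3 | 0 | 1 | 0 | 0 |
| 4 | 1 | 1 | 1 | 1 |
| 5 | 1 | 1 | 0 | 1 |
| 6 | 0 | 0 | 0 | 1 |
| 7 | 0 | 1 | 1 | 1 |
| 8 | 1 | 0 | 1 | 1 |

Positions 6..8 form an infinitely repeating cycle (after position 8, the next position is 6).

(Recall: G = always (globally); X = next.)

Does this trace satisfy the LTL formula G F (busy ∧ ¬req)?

F (busy ∧ ¬req) holds at every position 0..8, and those are all positions ever visited, so G F (busy ∧ ¬req) holds.

Yes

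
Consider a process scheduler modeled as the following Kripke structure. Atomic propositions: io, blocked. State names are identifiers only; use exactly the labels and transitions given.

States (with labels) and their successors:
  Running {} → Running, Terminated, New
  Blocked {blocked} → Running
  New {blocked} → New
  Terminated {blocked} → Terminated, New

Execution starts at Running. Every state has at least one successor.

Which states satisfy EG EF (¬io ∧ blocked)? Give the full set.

States satisfying EF (¬io ∧ blocked): {Running, Blocked, New, Terminated}.
States satisfying EG EF (¬io ∧ blocked): {Running, Blocked, New, Terminated}.

{Running, Blocked, New, Terminated}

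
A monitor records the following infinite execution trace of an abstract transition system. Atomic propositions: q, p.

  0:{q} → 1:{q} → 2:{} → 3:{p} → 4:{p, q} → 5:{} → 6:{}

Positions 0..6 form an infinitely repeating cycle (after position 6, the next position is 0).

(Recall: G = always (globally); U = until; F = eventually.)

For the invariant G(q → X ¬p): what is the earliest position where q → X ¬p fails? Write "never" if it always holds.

q → X ¬p holds at every position 0..6, and those are all the positions the trace ever visits, so the invariant G(q → X ¬p) is never violated.

never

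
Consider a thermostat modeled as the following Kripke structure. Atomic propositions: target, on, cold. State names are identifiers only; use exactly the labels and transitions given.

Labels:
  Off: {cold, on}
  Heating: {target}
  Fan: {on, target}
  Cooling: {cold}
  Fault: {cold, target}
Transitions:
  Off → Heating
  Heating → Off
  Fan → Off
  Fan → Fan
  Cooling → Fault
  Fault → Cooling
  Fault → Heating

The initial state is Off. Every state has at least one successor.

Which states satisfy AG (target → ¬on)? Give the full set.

{Off, Heating, Cooling, Fault}

States satisfying target → ¬on: {Off, Heating, Cooling, Fault}.
States satisfying AG (target → ¬on): {Off, Heating, Cooling, Fault}.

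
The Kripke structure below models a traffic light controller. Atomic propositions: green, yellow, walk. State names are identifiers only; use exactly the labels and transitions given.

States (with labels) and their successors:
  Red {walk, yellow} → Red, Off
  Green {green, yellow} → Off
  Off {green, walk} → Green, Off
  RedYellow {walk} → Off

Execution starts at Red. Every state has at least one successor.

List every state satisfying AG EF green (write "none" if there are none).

{Red, Green, Off, RedYellow}

States satisfying EF green: {Red, Green, Off, RedYellow}.
States satisfying AG EF green: {Red, Green, Off, RedYellow}.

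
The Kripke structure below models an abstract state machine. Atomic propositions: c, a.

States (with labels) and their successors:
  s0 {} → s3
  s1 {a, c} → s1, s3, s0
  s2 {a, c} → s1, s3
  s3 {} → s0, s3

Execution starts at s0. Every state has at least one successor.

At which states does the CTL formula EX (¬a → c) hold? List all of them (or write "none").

States satisfying ¬a → c: {s1, s2}.
States satisfying EX (¬a → c): {s1, s2}.

{s1, s2}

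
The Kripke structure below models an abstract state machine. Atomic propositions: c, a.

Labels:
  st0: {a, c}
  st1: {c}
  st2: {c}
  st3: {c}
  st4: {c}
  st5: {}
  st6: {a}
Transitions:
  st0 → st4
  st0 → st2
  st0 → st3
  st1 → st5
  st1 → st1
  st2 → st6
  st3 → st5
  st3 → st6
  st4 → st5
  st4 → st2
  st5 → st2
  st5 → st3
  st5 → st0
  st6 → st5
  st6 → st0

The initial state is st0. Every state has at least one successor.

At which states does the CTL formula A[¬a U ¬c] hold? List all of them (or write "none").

States satisfying ¬a: {st1, st2, st3, st4, st5}.
States satisfying ¬c: {st5, st6}.
States satisfying A[¬a U ¬c]: {st2, st3, st4, st5, st6}.

{st2, st3, st4, st5, st6}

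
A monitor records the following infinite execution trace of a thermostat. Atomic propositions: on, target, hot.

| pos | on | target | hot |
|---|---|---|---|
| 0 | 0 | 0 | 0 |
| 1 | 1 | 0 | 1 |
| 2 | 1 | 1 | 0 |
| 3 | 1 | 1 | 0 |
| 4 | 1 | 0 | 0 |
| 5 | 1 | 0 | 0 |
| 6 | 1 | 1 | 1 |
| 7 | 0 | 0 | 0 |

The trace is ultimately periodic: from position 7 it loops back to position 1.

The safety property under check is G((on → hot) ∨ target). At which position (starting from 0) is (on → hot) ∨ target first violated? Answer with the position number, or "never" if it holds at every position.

Check (on → hot) ∨ target at each position in order: 0 ✓, 1 ✓, 2 ✓, 3 ✓.
At position 4 the labels are {on}, so (on → hot) ∨ target is false there. This is the first violation.

4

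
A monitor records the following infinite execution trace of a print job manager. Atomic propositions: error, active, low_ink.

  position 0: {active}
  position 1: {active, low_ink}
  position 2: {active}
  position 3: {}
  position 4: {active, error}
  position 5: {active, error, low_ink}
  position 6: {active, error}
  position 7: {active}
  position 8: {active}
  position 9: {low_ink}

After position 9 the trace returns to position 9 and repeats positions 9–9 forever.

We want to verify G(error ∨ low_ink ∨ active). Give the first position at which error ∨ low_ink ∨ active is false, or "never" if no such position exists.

Check error ∨ low_ink ∨ active at each position in order: 0 ✓, 1 ✓, 2 ✓.
At position 3 the labels are {}, so error ∨ low_ink ∨ active is false there. This is the first violation.

3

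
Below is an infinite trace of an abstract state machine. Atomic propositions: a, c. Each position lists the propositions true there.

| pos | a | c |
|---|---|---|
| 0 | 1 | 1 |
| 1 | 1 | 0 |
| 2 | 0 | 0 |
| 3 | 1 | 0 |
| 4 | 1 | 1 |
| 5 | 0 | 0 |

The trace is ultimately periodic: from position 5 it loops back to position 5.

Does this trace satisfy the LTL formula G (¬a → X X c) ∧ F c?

¬a → X X c must hold at every position from 0 onward. It fails at position 5, so G (¬a → X X c) is false.
Positions where ¬a holds: 2, 5.
Check X X c at each: 2→ok, 5→fails.
c holds at position 0, which is reachable from 0, so F c holds.
At position 0: G (¬a → X X c) is false; F c is true; so G (¬a → X X c) ∧ F c is false.

Does not hold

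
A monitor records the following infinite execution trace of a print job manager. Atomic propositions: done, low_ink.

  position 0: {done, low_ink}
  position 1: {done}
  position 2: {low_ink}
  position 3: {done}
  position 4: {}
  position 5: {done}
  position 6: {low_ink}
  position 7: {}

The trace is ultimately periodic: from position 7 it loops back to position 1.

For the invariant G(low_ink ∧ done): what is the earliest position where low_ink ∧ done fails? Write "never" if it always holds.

1

Check low_ink ∧ done at each position in order: 0 ✓.
At position 1 the labels are {done}, so low_ink ∧ done is false there. This is the first violation.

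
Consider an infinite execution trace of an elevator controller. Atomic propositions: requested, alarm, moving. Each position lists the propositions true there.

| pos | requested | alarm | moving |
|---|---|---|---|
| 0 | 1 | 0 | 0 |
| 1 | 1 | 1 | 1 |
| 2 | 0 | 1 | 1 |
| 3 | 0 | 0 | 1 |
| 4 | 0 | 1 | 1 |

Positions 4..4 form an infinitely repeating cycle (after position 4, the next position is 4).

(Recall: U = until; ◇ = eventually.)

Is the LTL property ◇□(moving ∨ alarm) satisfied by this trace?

Satisfied

□(moving ∨ alarm) holds at position 1, which is reachable from 0, so ◇□(moving ∨ alarm) holds.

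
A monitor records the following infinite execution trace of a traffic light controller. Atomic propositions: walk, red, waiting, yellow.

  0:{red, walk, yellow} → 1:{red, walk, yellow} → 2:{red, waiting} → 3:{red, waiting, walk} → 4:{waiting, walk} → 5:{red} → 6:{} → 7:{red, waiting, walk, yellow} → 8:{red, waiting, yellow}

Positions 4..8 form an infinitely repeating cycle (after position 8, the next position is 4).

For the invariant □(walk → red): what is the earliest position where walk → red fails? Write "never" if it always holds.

4

Check walk → red at each position in order: 0 ✓, 1 ✓, 2 ✓, 3 ✓.
At position 4 the labels are {waiting, walk}, so walk → red is false there. This is the first violation.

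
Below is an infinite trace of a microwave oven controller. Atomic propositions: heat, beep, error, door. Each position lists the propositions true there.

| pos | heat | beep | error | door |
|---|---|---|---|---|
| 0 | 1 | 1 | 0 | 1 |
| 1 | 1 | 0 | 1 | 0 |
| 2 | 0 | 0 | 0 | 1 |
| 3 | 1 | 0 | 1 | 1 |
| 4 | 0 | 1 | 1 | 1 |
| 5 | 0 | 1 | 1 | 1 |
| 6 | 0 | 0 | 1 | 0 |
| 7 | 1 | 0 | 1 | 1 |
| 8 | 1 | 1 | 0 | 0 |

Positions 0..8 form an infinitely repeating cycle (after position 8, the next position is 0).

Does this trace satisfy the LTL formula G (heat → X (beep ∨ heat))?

heat → X (beep ∨ heat) must hold at every position from 0 onward. It fails at position 1, so G (heat → X (beep ∨ heat)) is false.
Positions where heat holds: 0, 1, 3, 7, 8.
Check X (beep ∨ heat) at each: 0→ok, 1→fails, 3→ok, 7→ok, 8→ok.

Does not hold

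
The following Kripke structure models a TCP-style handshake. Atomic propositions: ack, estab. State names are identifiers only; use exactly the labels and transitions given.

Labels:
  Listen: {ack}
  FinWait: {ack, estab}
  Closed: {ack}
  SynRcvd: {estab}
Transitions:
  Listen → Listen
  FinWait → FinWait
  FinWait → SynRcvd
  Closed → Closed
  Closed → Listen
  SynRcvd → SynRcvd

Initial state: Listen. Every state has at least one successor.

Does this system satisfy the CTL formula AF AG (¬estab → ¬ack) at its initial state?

No

States satisfying AG (¬estab → ¬ack): {FinWait, SynRcvd}.
States satisfying AF AG (¬estab → ¬ack): {FinWait, SynRcvd}.
There is a path from Listen along which AG (¬estab → ¬ack) never holds.
Listen ∉ Sat(AF AG (¬estab → ¬ack)).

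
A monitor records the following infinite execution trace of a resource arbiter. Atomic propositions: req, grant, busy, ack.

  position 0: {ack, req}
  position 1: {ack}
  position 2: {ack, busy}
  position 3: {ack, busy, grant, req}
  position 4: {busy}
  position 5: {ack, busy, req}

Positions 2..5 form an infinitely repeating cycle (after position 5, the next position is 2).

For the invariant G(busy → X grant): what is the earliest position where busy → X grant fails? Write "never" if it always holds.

Check busy → X grant at each position in order: 0 ✓, 1 ✓, 2 ✓.
At position 3 the labels are {ack, busy, grant, req} and the next position 4 has {busy}, so busy → X grant is false there. This is the first violation.

3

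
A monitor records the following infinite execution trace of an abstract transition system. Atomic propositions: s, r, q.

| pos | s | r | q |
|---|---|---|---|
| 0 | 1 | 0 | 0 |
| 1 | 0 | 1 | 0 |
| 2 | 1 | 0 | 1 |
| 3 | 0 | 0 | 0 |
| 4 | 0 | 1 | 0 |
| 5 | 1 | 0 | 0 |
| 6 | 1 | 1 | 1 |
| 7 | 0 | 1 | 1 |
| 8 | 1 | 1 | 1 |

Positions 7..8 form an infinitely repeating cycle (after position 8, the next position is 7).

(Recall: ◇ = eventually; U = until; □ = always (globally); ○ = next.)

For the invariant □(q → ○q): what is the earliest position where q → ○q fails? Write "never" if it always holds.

Check q → ○q at each position in order: 0 ✓, 1 ✓.
At position 2 the labels are {q, s} and the next position 3 has {}, so q → ○q is false there. This is the first violation.

2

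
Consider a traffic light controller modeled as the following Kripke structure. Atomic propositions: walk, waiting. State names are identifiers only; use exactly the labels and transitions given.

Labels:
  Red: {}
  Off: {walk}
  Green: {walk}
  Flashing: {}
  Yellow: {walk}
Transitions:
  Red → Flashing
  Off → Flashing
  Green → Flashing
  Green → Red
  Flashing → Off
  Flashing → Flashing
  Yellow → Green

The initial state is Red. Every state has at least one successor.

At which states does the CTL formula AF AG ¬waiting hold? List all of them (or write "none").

States satisfying AG ¬waiting: {Red, Off, Green, Flashing, Yellow}.
States satisfying AF AG ¬waiting: {Red, Off, Green, Flashing, Yellow}.

{Red, Off, Green, Flashing, Yellow}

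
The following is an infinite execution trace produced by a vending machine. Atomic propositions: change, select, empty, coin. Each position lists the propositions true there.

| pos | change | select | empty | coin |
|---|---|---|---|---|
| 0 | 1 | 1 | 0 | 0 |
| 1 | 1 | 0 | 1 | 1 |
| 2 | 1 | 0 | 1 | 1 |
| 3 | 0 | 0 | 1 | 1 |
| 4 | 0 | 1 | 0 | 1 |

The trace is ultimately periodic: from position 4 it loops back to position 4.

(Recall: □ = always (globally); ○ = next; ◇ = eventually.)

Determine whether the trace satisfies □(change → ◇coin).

Holds

change → ◇coin holds at every position 0..4, and those are all positions ever visited, so □(change → ◇coin) holds.
Positions where change holds: 0, 1, 2.
Check ◇coin at each: 0→ok, 1→ok, 2→ok.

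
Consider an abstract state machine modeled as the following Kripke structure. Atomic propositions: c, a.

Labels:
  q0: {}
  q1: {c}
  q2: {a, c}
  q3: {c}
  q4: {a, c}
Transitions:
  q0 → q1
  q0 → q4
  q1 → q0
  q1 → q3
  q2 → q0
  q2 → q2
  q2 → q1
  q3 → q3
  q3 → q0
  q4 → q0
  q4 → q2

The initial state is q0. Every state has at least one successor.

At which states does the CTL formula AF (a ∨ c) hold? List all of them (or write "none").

{q0, q1, q2, q3, q4}

States satisfying a ∨ c: {q1, q2, q3, q4}.
States satisfying AF (a ∨ c): {q0, q1, q2, q3, q4}.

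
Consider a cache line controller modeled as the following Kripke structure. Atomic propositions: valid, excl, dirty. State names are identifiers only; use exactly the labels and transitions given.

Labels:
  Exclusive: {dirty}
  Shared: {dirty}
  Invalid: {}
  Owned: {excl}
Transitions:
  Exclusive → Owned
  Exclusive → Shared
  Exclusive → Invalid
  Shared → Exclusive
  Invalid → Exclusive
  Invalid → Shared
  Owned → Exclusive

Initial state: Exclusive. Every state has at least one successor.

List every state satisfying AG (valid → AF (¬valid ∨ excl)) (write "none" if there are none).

States satisfying valid → AF (¬valid ∨ excl): {Exclusive, Shared, Invalid, Owned}.
States satisfying AG (valid → AF (¬valid ∨ excl)): {Exclusive, Shared, Invalid, Owned}.

{Exclusive, Shared, Invalid, Owned}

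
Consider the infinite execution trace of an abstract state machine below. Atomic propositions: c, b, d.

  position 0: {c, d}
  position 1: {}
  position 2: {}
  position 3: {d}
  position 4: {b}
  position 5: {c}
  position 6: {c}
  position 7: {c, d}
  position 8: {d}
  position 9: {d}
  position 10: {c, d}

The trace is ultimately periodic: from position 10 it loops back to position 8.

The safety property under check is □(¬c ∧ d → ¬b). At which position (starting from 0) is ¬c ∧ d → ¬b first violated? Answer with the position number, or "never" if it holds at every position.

¬c ∧ d → ¬b holds at every position 0..10, and those are all the positions the trace ever visits, so the invariant □(¬c ∧ d → ¬b) is never violated.

never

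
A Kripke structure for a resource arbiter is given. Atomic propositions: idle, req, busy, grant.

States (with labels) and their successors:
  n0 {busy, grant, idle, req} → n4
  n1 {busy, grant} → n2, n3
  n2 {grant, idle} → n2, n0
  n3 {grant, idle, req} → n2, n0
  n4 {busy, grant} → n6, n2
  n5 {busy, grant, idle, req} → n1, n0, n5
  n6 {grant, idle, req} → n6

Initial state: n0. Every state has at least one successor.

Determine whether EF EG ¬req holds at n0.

Yes

States satisfying EG ¬req: {n1, n2, n4}.
States satisfying EF EG ¬req: {n0, n1, n2, n3, n4, n5}.
Some path from n0 reaches a state where EG ¬req holds.
n0 ∈ Sat(EF EG ¬req).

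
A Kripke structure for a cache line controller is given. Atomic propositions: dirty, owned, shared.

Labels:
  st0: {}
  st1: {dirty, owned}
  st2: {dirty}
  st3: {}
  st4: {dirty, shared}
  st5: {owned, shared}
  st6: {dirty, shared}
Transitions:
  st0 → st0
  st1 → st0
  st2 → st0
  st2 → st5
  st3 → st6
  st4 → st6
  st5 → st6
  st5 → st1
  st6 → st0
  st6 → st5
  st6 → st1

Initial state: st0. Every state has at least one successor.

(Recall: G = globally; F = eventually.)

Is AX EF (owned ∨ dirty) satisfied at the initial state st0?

States satisfying EF (owned ∨ dirty): {st1, st2, st3, st4, st5, st6}.
States satisfying AX EF (owned ∨ dirty): {st3, st4, st5}.
st0 ∉ Sat(AX EF (owned ∨ dirty)).

Does not hold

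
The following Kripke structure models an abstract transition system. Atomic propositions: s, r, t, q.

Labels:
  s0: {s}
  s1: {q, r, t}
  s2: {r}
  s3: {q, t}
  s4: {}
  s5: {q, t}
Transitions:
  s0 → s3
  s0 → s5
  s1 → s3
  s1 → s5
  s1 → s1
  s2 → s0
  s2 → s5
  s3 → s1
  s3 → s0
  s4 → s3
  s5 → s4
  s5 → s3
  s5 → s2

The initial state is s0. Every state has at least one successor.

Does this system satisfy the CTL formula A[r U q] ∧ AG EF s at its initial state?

Does not hold

States satisfying r: {s1, s2}.
States satisfying q: {s1, s3, s5}.
States satisfying A[r U q]: {s1, s3, s5}.
States satisfying EF s: {s0, s1, s2, s3, s4, s5}.
States satisfying AG EF s: {s0, s1, s2, s3, s4, s5}.
States satisfying A[r U q] ∧ AG EF s: {s1, s3, s5}.
s0 ∉ Sat(A[r U q] ∧ AG EF s).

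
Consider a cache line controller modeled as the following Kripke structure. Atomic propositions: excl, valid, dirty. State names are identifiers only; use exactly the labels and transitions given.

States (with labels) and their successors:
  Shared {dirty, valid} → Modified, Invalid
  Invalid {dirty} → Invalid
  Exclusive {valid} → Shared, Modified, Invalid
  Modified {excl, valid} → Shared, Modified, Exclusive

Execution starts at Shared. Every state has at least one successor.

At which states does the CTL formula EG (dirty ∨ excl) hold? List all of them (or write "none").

{Shared, Invalid, Modified}

States satisfying dirty ∨ excl: {Shared, Invalid, Modified}.
States satisfying EG (dirty ∨ excl): {Shared, Invalid, Modified}.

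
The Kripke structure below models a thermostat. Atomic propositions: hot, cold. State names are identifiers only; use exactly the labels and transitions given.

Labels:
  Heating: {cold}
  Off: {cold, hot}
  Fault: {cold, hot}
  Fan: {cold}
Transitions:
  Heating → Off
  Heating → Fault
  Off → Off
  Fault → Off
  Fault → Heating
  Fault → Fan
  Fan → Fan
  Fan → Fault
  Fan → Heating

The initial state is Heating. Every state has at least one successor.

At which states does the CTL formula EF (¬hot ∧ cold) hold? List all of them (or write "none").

{Heating, Fault, Fan}

States satisfying ¬hot ∧ cold: {Heating, Fan}.
States satisfying EF (¬hot ∧ cold): {Heating, Fault, Fan}.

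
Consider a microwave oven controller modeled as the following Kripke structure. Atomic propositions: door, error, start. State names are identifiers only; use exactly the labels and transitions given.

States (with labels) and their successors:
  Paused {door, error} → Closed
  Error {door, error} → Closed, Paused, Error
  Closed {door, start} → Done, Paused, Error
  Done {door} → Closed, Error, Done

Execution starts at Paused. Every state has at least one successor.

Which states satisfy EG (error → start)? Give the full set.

States satisfying error → start: {Closed, Done}.
States satisfying EG (error → start): {Closed, Done}.

{Closed, Done}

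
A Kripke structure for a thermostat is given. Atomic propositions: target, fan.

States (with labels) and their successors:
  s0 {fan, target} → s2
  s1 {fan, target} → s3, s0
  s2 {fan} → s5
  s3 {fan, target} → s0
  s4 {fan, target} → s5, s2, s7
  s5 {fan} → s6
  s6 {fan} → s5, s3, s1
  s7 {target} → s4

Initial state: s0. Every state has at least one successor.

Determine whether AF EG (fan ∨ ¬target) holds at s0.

Yes

States satisfying EG (fan ∨ ¬target): {s0, s1, s2, s3, s4, s5, s6}.
States satisfying AF EG (fan ∨ ¬target): {s0, s1, s2, s3, s4, s5, s6, s7}.
s0 ∈ Sat(AF EG (fan ∨ ¬target)).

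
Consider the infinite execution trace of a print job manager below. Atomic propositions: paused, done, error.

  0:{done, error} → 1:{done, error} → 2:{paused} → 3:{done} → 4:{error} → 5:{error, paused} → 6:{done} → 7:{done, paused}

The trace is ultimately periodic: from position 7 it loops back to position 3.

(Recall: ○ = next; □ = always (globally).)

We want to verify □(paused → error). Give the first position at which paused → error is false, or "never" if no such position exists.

Check paused → error at each position in order: 0 ✓, 1 ✓.
At position 2 the labels are {paused}, so paused → error is false there. This is the first violation.

2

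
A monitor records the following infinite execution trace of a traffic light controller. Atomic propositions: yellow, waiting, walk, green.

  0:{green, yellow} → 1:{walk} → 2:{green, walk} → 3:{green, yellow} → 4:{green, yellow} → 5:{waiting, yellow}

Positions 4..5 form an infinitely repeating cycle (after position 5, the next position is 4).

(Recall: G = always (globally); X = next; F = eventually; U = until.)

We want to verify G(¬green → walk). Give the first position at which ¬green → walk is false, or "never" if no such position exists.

5

Check ¬green → walk at each position in order: 0 ✓, 1 ✓, 2 ✓, 3 ✓, 4 ✓.
At position 5 the labels are {waiting, yellow}, so ¬green → walk is false there. This is the first violation.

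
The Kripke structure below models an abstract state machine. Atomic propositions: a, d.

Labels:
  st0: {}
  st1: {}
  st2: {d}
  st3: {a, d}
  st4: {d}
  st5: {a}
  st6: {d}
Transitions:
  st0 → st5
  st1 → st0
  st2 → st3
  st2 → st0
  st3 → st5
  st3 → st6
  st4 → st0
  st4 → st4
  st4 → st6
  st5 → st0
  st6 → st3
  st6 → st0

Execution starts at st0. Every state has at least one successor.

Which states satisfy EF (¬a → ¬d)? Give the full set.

States satisfying ¬a → ¬d: {st0, st1, st3, st5}.
States satisfying EF (¬a → ¬d): {st0, st1, st2, st3, st4, st5, st6}.

{st0, st1, st2, st3, st4, st5, st6}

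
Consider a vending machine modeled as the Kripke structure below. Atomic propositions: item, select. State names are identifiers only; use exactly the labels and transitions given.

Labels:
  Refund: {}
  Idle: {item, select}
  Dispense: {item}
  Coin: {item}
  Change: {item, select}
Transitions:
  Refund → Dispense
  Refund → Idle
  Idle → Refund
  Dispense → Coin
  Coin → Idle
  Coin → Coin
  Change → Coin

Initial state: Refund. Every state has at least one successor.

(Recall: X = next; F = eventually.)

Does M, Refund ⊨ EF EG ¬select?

Satisfied

States satisfying EG ¬select: {Refund, Dispense, Coin}.
States satisfying EF EG ¬select: {Refund, Idle, Dispense, Coin, Change}.
Some path from Refund reaches a state where EG ¬select holds.
Refund ∈ Sat(EF EG ¬select).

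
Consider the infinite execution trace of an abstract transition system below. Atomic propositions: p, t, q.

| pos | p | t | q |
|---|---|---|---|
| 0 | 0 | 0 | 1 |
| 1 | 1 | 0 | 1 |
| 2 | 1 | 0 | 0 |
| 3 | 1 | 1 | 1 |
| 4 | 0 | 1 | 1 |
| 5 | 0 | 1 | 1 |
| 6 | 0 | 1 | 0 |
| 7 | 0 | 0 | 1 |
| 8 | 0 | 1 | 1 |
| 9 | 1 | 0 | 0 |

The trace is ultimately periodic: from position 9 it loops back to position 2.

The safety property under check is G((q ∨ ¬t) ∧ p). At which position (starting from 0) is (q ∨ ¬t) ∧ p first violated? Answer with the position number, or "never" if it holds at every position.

At position 0 the labels are {q}, so (q ∨ ¬t) ∧ p is false there. This is the first violation.

0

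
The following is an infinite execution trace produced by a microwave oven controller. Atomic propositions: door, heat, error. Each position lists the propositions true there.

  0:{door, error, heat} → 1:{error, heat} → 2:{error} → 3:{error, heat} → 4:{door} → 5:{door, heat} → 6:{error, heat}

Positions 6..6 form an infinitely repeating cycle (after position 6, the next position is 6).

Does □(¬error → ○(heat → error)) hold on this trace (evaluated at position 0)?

¬error → ○(heat → error) must hold at every position from 0 onward. It fails at position 4, so □(¬error → ○(heat → error)) is false.
Positions where ¬error holds: 4, 5.
Check ○(heat → error) at each: 4→fails, 5→ok.

No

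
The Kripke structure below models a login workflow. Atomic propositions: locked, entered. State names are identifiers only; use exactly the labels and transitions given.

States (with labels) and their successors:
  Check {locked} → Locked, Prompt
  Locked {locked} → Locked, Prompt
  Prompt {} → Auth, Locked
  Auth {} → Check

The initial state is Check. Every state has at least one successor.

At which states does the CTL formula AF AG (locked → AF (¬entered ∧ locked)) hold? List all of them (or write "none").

States satisfying AG (locked → AF (¬entered ∧ locked)): {Check, Locked, Prompt, Auth}.
States satisfying AF AG (locked → AF (¬entered ∧ locked)): {Check, Locked, Prompt, Auth}.

{Check, Locked, Prompt, Auth}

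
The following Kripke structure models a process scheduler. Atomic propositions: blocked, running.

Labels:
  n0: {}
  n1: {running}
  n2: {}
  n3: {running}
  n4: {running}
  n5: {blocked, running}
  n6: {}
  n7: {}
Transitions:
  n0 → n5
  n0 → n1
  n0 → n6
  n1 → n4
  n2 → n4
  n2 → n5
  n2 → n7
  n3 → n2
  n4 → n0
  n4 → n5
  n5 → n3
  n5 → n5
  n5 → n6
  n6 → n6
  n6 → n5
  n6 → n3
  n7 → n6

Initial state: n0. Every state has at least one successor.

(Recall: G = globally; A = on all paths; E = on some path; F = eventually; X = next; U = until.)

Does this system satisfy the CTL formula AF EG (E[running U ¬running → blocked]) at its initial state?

States satisfying EG (E[running U ¬running → blocked]): {n1, n4, n5}.
States satisfying AF EG (E[running U ¬running → blocked]): {n1, n4, n5}.
There is a path from n0 along which EG (E[running U ¬running → blocked]) never holds.
n0 ∉ Sat(AF EG (E[running U ¬running → blocked])).

Violated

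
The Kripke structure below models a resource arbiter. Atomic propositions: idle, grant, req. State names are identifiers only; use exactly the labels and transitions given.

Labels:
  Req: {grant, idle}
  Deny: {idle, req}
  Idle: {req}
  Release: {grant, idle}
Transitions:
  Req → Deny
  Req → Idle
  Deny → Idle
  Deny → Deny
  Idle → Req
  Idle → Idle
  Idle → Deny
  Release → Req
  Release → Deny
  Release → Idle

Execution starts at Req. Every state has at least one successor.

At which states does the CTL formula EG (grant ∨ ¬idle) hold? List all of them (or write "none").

{Req, Idle, Release}

States satisfying grant ∨ ¬idle: {Req, Idle, Release}.
States satisfying EG (grant ∨ ¬idle): {Req, Idle, Release}.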